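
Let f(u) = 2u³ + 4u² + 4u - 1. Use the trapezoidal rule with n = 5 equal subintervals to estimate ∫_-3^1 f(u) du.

Δu = (1 − (-3))/5 = 0.8.
f(-3) = -31, f(-2.2) = -11.736, f(-1.4) = -4.248, f(-0.6) = -2.392, f(0.2) = -0.024, f(1) = 9.
T_5 = (Δu/2)·[f(u_0) + 2f(u_1) + ... + 2f(u_{4}) + f(u_5)].
Sum = -23.52.

-23.52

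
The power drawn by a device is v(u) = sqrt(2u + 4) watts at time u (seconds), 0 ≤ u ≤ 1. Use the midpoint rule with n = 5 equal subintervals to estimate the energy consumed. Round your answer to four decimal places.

2.2325

Δu = (1 − 0)/5 = 0.2.
Midpoints: 0.1, 0.3, 0.5, 0.7, 0.9.
v(0.1) ≈ 2.0494, v(0.3) ≈ 2.1448, v(0.5) ≈ 2.2361, v(0.7) ≈ 2.3238, v(0.9) ≈ 2.4083.
Sum = Δu · [v(0.1) + v(0.3) + v(0.5) + v(0.7) + v(0.9)].
Sum ≈ 2.2325.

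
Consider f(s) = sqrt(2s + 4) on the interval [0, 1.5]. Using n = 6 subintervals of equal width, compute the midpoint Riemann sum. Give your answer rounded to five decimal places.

Δs = (1.5 − 0)/6 = 0.25.
Midpoints: 0.125, 0.375, 0.625, 0.875, 1.125, 1.375.
f(0.125) ≈ 2.06155, f(0.375) ≈ 2.17945, f(0.625) ≈ 2.29129, f(0.875) ≈ 2.39792, f(1.125) ≈ 2.50000, f(1.375) ≈ 2.59808.
Sum = Δs · [f(0.125) + f(0.375) + f(0.625) + ...].
Sum ≈ 3.50707.

3.50707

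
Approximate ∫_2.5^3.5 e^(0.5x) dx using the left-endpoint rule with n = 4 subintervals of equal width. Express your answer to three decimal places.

Δx = (3.5 − 2.5)/4 = 0.25.
Left endpoints: 2.5, 2.75, 3, 3.25.
f(2.5) ≈ 3.490, f(2.75) ≈ 3.955, f(3) ≈ 4.482, f(3.25) ≈ 5.078.
Sum = Δx · [f(2.5) + f(2.75) + f(3) + f(3.25)].
Sum ≈ 4.251.

4.251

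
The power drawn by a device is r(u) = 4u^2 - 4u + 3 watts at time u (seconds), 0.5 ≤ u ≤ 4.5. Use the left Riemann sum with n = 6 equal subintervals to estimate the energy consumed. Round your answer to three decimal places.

73.185

Δu = (4.5 − 0.5)/6 = 2/3.
Left endpoints: 0.5, 7/6, 11/6, 2.5, 19/6, 23/6.
r(0.5) = 2, r(7/6) = 34/9, r(11/6) = 82/9, r(2.5) = 18, r(19/6) = 274/9, r(23/6) = 418/9.
Sum = Δu · [r(0.5) + r(7/6) + r(11/6) + ...].
Sum ≈ 73.185.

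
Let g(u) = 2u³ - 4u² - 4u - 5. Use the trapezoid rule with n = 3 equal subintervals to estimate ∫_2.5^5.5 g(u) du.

Δu = (5.5 − 2.5)/3 = 1.
g(2.5) = -8.75, g(3.5) = 17.75, g(4.5) = 78.25, g(5.5) = 184.75.
T_3 = (Δu/2)·[g(u_0) + 2g(u_1) + 2g(u_2) + g(u_3)].
Sum = 184.

184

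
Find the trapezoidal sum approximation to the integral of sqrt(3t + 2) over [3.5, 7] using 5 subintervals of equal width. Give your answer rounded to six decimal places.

14.686552

Δt = (7 − 3.5)/5 = 0.7.
f(3.5) ≈ 3.535534, f(4.2) ≈ 3.820995, f(4.9) ≈ 4.086563, f(5.6) ≈ 4.335897, f(6.3) ≈ 4.571652, f(7) ≈ 4.795832.
T_5 = (Δt/2)·[f(t_0) + 2f(t_1) + ... + 2f(t_{4}) + f(t_5)].
Sum ≈ 14.686552.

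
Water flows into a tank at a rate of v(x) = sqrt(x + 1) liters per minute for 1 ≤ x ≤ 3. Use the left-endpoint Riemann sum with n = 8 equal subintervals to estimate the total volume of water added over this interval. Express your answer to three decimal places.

Δx = (3 − 1)/8 = 0.25.
Left endpoints: 1, 1.25, 1.5, 1.75, 2, 2.25, 2.5, 2.75.
v(1) ≈ 1.414, v(1.25) ≈ 1.500, v(1.5) ≈ 1.581, v(1.75) ≈ 1.658, v(2) ≈ 1.732, v(2.25) ≈ 1.803, v(2.5) ≈ 1.871, v(2.75) ≈ 1.936.
Sum = Δx · [v(1) + v(1.25) + v(1.5) + ...].
Sum ≈ 3.374.

3.374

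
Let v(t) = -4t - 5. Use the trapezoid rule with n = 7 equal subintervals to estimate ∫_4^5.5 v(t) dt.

-36

Δt = (5.5 − 4)/7 = 3/14.
v(4) = -21, v(59/14) = -153/7, v(31/7) = -159/7, v(65/14) = -165/7, v(34/7) = -171/7, v(71/14) = -177/7, v(37/7) = -183/7, v(5.5) = -27.
T_7 = (Δt/2)·[v(t_0) + 2v(t_1) + ... + 2v(t_{6}) + v(t_7)].
Sum = -36.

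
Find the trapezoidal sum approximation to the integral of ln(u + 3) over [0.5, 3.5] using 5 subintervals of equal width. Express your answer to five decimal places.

4.77809

Δu = (3.5 − 0.5)/5 = 0.6.
f(0.5) ≈ 1.25276, f(1.1) ≈ 1.41099, f(1.7) ≈ 1.54756, f(2.3) ≈ 1.66771, f(2.9) ≈ 1.77495, f(3.5) ≈ 1.87180.
T_5 = (Δu/2)·[f(u_0) + 2f(u_1) + ... + 2f(u_{4}) + f(u_5)].
Sum ≈ 4.77809.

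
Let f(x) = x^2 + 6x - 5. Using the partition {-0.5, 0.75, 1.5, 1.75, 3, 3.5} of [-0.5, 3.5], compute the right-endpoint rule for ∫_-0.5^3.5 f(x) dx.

48.53125

Subinterval widths: 1.25, 0.75, 0.25, 1.25, 0.5.
Right endpoints: 0.75, 1.5, 1.75, 3, 3.5.
f(0.75) = 0.0625, f(1.5) = 6.25, f(1.75) = 8.5625, f(3) = 22, f(3.5) = 28.25.
Sum = Σ Δx_i · f(x_i).
Sum = 48.53125.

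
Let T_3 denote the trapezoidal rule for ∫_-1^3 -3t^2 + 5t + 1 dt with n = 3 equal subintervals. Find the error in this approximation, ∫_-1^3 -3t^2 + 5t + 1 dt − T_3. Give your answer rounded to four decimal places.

Exact integral: ∫_-1^3 f(t) dt = -4.
T_3 ≈ -7.555556.
Error ≈ -4 − (-7.555556) ≈ 3.5556.

3.5556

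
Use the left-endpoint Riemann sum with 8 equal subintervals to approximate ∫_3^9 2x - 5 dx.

Δx = (9 − 3)/8 = 0.75.
Left endpoints: 3, 3.75, 4.5, 5.25, 6, 6.75, 7.5, 8.25.
f(3) = 1, f(3.75) = 2.5, f(4.5) = 4, f(5.25) = 5.5, f(6) = 7, f(6.75) = 8.5, f(7.5) = 10, f(8.25) = 11.5.
Sum = Δx · [f(3) + f(3.75) + f(4.5) + ...].
Sum = 37.5.

37.5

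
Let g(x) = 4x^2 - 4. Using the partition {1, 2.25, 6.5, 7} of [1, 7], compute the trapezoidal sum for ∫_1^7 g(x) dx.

Subinterval widths: 1.25, 4.25, 0.5.
g(1) = 0, g(2.25) = 16.25, g(6.5) = 165, g(7) = 192.
On each subinterval the trapezoid contributes (Δx_i/2)·[g(x_{i-1}) + g(x_i)].
Sum = 484.5625.

484.5625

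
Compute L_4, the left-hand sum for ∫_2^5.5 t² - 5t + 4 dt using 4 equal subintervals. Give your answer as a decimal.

-2.21484375

Δt = (5.5 − 2)/4 = 0.875.
Left endpoints: 2, 2.875, 3.75, 4.625.
f(2) = -2, f(2.875) = -2.109375, f(3.75) = -0.6875, f(4.625) = 2.265625.
Sum = Δt · [f(2) + f(2.875) + f(3.75) + f(4.625)].
Sum = -2.21484375.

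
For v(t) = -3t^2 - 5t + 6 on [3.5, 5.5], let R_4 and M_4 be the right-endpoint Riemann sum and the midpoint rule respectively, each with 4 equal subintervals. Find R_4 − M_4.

-16.375

R_4 = -172.75.
M_4 = -156.375.
R_4 − M_4 = -16.375.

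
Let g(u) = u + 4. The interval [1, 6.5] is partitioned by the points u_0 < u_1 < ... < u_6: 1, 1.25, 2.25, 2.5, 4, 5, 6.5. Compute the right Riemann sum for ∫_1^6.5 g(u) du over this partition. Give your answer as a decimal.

45.9375

Subinterval widths: 0.25, 1, 0.25, 1.5, 1, 1.5.
Right endpoints: 1.25, 2.25, 2.5, 4, 5, 6.5.
g(1.25) = 5.25, g(2.25) = 6.25, g(2.5) = 6.5, g(4) = 8, g(5) = 9, g(6.5) = 10.5.
Sum = Σ Δu_i · g(u_i).
Sum = 45.9375.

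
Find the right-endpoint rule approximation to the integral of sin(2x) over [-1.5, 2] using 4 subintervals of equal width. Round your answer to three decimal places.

-0.392

Δx = (2 − (-1.5))/4 = 0.875.
Right endpoints: -0.625, 0.25, 1.125, 2.
f(-0.625) ≈ -0.949, f(0.25) ≈ 0.479, f(1.125) ≈ 0.778, f(2) ≈ -0.757.
Sum = Δx · [f(-0.625) + f(0.25) + f(1.125) + f(2)].
Sum ≈ -0.392.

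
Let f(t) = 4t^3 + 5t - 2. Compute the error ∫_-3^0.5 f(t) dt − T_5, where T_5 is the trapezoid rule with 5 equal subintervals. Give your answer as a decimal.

Exact integral: ∫_-3^0.5 f(t) dt = -109.8125.
T_5 = -114.1.
Error = -109.8125 − (-114.1) = 4.2875.

4.2875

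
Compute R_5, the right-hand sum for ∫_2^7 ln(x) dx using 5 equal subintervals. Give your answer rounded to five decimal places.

Δx = (7 − 2)/5 = 1.
Right endpoints: 3, 4, 5, 6, 7.
f(3) ≈ 1.09861, f(4) ≈ 1.38629, f(5) ≈ 1.60944, f(6) ≈ 1.79176, f(7) ≈ 1.94591.
Sum = Δx · [f(3) + f(4) + f(5) + f(6) + f(7)].
Sum ≈ 7.83201.

7.83201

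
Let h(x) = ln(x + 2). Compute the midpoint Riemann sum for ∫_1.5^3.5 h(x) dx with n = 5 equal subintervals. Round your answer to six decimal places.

2.992136

Δx = (3.5 − 1.5)/5 = 0.4.
Midpoints: 1.7, 2.1, 2.5, 2.9, 3.3.
h(1.7) ≈ 1.308333, h(2.1) ≈ 1.410987, h(2.5) ≈ 1.504077, h(2.9) ≈ 1.589235, h(3.3) ≈ 1.667707.
Sum = Δx · [h(1.7) + h(2.1) + h(2.5) + h(2.9) + h(3.3)].
Sum ≈ 2.992136.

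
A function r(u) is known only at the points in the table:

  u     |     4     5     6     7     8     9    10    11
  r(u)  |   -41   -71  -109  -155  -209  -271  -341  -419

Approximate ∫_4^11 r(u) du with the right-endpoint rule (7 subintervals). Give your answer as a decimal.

Δu = 1.
Sum = 1·[(-71) + (-109) + (-155) + (-209) + (-271) + (-341) + (-419)] = -1575.

-1575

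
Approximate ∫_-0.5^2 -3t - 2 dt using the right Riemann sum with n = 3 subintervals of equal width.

-13.75

Δt = (2 − (-0.5))/3 = 5/6.
Right endpoints: 1/3, 7/6, 2.
f(1/3) = -3, f(7/6) = -5.5, f(2) = -8.
Sum = Δt · [f(1/3) + f(7/6) + f(2)].
Sum = -13.75.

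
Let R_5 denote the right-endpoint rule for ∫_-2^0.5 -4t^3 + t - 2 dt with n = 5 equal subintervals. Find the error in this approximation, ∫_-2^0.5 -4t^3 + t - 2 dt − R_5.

Exact integral: ∫_-2^0.5 f(t) dt = 9.0625.
R_5 = 2.5.
Error = 9.0625 − 2.5 = 6.5625.

6.5625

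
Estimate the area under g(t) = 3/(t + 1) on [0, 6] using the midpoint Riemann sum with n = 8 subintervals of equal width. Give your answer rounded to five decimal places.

5.77440

Δt = (6 − 0)/8 = 0.75.
Midpoints: 0.375, 1.125, 1.875, 2.625, 3.375, 4.125, 4.875, 5.625.
g(0.375) = 24/11, g(1.125) = 24/17, g(1.875) = 24/23, g(2.625) = 24/29, g(3.375) = 24/35, g(4.125) = 24/41, g(4.875) = 24/47, g(5.625) = 24/53.
Sum = Δt · [g(0.375) + g(1.125) + g(1.875) + ...].
Sum ≈ 5.77440.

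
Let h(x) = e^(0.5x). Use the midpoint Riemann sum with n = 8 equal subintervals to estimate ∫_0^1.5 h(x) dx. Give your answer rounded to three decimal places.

2.233

Δx = (1.5 − 0)/8 = 0.1875.
Midpoints: 0.09375, 0.28125, 0.46875, 0.65625, 0.84375, 1.03125, 1.21875, 1.40625.
h(0.09375) ≈ 1.048, h(0.28125) ≈ 1.151, h(0.46875) ≈ 1.264, h(0.65625) ≈ 1.388, h(0.84375) ≈ 1.525, h(1.03125) ≈ 1.675, h(1.21875) ≈ 1.839, h(1.40625) ≈ 2.020.
Sum = Δx · [h(0.09375) + h(0.28125) + h(0.46875) + ...].
Sum ≈ 2.233.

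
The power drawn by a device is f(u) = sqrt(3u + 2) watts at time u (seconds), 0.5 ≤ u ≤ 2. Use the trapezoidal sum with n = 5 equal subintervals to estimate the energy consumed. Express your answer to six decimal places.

3.571194

Δu = (2 − 0.5)/5 = 0.3.
f(0.5) ≈ 1.870829, f(0.8) ≈ 2.097618, f(1.1) ≈ 2.302173, f(1.4) ≈ 2.489980, f(1.7) ≈ 2.664583, f(2) ≈ 2.828427.
T_5 = (Δu/2)·[f(u_0) + 2f(u_1) + ... + 2f(u_{4}) + f(u_5)].
Sum ≈ 3.571194.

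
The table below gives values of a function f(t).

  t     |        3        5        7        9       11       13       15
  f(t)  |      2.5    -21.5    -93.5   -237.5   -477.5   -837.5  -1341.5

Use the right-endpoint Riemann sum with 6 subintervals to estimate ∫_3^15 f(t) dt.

Δt = 2.
Sum = 2·[(-21.5) + (-93.5) + (-237.5) + (-477.5) + (-837.5) + (-1341.5)] = -6018.

-6018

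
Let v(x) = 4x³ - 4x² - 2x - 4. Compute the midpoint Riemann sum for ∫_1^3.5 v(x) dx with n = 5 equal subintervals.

70.78125

Δx = (3.5 − 1)/5 = 0.5.
Midpoints: 1.25, 1.75, 2.25, 2.75, 3.25.
v(1.25) = -4.9375, v(1.75) = 1.6875, v(2.25) = 16.8125, v(2.75) = 43.4375, v(3.25) = 84.5625.
Sum = Δx · [v(1.25) + v(1.75) + v(2.25) + v(2.75) + v(3.25)].
Sum = 70.78125.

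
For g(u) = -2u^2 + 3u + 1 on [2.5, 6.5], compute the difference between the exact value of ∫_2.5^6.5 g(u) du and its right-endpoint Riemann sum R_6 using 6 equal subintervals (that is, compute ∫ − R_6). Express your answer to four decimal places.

Exact integral: ∫_2.5^6.5 g(u) du ≈ -114.666667.
R_6 ≈ -135.259259.
Error ≈ -114.666667 − (-135.259259) ≈ 20.5926.

20.5926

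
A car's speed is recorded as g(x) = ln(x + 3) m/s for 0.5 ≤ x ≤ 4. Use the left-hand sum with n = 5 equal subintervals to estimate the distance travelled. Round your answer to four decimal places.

Δx = (4 − 0.5)/5 = 0.7.
Left endpoints: 0.5, 1.2, 1.9, 2.6, 3.3.
g(0.5) ≈ 1.2528, g(1.2) ≈ 1.4351, g(1.9) ≈ 1.5892, g(2.6) ≈ 1.7228, g(3.3) ≈ 1.8405.
Sum = Δx · [g(0.5) + g(1.2) + g(1.9) + g(2.6) + g(3.3)].
Sum ≈ 5.4883.

5.4883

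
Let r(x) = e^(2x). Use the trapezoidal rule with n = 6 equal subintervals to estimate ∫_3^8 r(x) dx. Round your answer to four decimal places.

5426623.6331

Δx = (8 − 3)/6 = 5/6.
r(3) ≈ 403.4288, r(23/6) ≈ 2135.9497, r(14/3) ≈ 11308.7646, r(5.5) ≈ 59874.1417, r(19/3) ≈ 317003.0476, r(43/6) ≈ 1678369.4814, r(8) ≈ 8886110.5205.
T_6 = (Δx/2)·[r(x_0) + 2r(x_1) + ... + 2r(x_{5}) + r(x_6)].
Sum ≈ 5426623.6331.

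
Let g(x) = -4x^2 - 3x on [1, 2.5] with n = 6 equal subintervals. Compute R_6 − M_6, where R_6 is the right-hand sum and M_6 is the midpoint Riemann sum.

-3.28125

R_6 = -30.625.
M_6 = -27.34375.
R_6 − M_6 = -3.28125.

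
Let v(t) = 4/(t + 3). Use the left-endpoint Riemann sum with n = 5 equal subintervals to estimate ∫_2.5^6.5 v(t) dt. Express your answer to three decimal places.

Δt = (6.5 − 2.5)/5 = 0.8.
Left endpoints: 2.5, 3.3, 4.1, 4.9, 5.7.
v(2.5) = 8/11, v(3.3) = 40/63, v(4.1) = 40/71, v(4.9) = 40/79, v(5.7) = 40/87.
Sum = Δt · [v(2.5) + v(3.3) + v(4.1) + v(4.9) + v(5.7)].
Sum ≈ 2.313.

2.313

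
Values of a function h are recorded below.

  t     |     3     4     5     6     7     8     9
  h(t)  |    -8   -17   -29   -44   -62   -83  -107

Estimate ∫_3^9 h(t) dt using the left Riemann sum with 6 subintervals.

Δt = 1.
Sum = 1·[(-8) + (-17) + (-29) + (-44) + (-62) + (-83)] = -243.

-243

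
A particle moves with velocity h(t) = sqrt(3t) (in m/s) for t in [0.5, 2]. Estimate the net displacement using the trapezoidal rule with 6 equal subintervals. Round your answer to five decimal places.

2.85457

Δt = (2 − 0.5)/6 = 0.25.
h(0.5) ≈ 1.22474, h(0.75) ≈ 1.50000, h(1) ≈ 1.73205, h(1.25) ≈ 1.93649, h(1.5) ≈ 2.12132, h(1.75) ≈ 2.29129, h(2) ≈ 2.44949.
T_6 = (Δt/2)·[h(t_0) + 2h(t_1) + ... + 2h(t_{5}) + h(t_6)].
Sum ≈ 2.85457.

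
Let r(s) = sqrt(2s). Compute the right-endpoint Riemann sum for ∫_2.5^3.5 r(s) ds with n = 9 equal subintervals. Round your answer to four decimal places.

Δs = (3.5 − 2.5)/9 = 1/9.
Right endpoints: 47/18, 49/18, 17/6, 53/18, 55/18, 19/6, 59/18, 61/18, 3.5.
r(47/18) ≈ 2.2852, r(49/18) ≈ 2.3333, r(17/6) ≈ 2.3805, r(53/18) ≈ 2.4267, r(55/18) ≈ 2.4721, r(19/6) ≈ 2.5166, r(59/18) ≈ 2.5604, r(61/18) ≈ 2.6034, r(3.5) ≈ 2.6458.
Sum = Δs · [r(47/18) + r(49/18) + r(17/6) + ...].
Sum ≈ 2.4693.

2.4693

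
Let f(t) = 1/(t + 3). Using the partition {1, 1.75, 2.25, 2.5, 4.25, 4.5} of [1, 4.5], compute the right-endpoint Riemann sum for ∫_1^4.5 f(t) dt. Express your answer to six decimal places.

0.573300

Subinterval widths: 0.75, 0.5, 0.25, 1.75, 0.25.
Right endpoints: 1.75, 2.25, 2.5, 4.25, 4.5.
f(1.75) = 4/19, f(2.25) = 4/21, f(2.5) = 2/11, f(4.25) = 4/29, f(4.5) = 2/15.
Sum = Σ Δt_i · f(t_i).
Sum ≈ 0.573300.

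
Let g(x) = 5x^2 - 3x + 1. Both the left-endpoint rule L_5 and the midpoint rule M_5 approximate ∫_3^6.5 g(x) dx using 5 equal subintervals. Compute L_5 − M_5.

L_5 = 313.25.
M_5 = 365.61875.
L_5 − M_5 = -52.36875.

-52.36875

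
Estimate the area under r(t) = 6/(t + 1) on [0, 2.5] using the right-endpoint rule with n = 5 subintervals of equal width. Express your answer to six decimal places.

Δt = (2.5 − 0)/5 = 0.5.
Right endpoints: 0.5, 1, 1.5, 2, 2.5.
r(0.5) = 4, r(1) = 3, r(1.5) = 2.4, r(2) = 2, r(2.5) = 12/7.
Sum = Δt · [r(0.5) + r(1) + r(1.5) + r(2) + r(2.5)].
Sum ≈ 6.557143.

6.557143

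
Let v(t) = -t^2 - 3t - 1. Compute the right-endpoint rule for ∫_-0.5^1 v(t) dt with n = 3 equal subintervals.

-4.375

Δt = (1 − (-0.5))/3 = 0.5.
Right endpoints: 0, 0.5, 1.
v(0) = -1, v(0.5) = -2.75, v(1) = -5.
Sum = Δt · [v(0) + v(0.5) + v(1)].
Sum = -4.375.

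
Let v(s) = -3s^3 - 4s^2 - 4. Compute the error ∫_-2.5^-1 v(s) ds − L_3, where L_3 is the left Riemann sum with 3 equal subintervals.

Exact integral: ∫_-2.5^-1 v(s) ds = 3.046875.
L_3 = 9.5.
Error = 3.046875 − 9.5 = -6.453125.

-6.453125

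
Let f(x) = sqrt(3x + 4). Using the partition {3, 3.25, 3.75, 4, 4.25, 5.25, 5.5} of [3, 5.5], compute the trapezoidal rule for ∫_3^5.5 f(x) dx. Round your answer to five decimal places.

Subinterval widths: 0.25, 0.5, 0.25, 0.25, 1, 0.25.
f(3) ≈ 3.60555, f(3.25) ≈ 3.70810, f(3.75) ≈ 3.90512, f(4) ≈ 4.00000, f(4.25) ≈ 4.09268, f(5.25) ≈ 4.44410, f(5.5) ≈ 4.52769.
On each subinterval the trapezoid contributes (Δx_i/2)·[f(x_{i-1}) + f(x_i)].
Sum ≈ 10.20710.

10.20710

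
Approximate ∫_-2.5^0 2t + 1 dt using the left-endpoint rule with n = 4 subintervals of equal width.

-5.3125

Δt = (0 − (-2.5))/4 = 0.625.
Left endpoints: -2.5, -1.875, -1.25, -0.625.
f(-2.5) = -4, f(-1.875) = -2.75, f(-1.25) = -1.5, f(-0.625) = -0.25.
Sum = Δt · [f(-2.5) + f(-1.875) + f(-1.25) + f(-0.625)].
Sum = -5.3125.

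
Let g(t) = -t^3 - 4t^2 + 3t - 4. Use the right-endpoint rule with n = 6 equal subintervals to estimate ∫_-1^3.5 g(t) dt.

Δt = (3.5 − (-1))/6 = 0.75.
Right endpoints: -0.25, 0.5, 1.25, 2, 2.75, 3.5.
g(-0.25) = -4.984375, g(0.5) = -3.625, g(1.25) = -8.453125, g(2) = -22, g(2.75) = -46.796875, g(3.5) = -85.375.
Sum = Δt · [g(-0.25) + g(0.5) + g(1.25) + ...].
Sum = -128.42578125.

-128.42578125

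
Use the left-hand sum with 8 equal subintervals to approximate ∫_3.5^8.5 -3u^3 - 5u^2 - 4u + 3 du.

Δu = (8.5 − 3.5)/8 = 0.625.
Left endpoints: 3.5, 4.125, 4.75, 5.375, 6, 6.625, 7.25, 7.875.
f(3.5) = -200.875, f(4.125) = -158283/512, f(4.75) = -450.328125, f(5.375) = -321953/512, f(6) = -849, f(6.625) = -571023/512, f(7.25) = -1432.046875, f(7.875) = -923493/512.
Sum = Δu · [f(3.5) + f(4.125) + f(4.75) + ...].
Sum = -4243.2421875.

-4243.2421875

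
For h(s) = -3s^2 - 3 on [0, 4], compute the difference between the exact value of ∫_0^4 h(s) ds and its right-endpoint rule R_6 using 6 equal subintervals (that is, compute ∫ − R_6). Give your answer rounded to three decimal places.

Exact integral: ∫_0^4 h(s) ds = -76.
R_6 ≈ -92.88889.
Error ≈ -76 − (-92.88889) ≈ 16.889.

16.889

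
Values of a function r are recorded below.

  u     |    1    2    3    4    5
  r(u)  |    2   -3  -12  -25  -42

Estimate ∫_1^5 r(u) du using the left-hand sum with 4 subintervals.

-38

Δu = 1.
Sum = 1·[2 + (-3) + (-12) + (-25)] = -38.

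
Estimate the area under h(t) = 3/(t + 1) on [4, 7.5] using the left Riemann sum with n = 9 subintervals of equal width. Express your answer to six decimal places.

1.640912

Δt = (7.5 − 4)/9 = 7/18.
Left endpoints: 4, 79/18, 43/9, 31/6, 50/9, 107/18, 19/3, 121/18, 64/9.
h(4) = 0.6, h(79/18) = 54/97, h(43/9) = 27/52, h(31/6) = 18/37, h(50/9) = 27/59, h(107/18) = 0.432, h(19/3) = 9/22, h(121/18) = 54/139, h(64/9) = 27/73.
Sum = Δt · [h(4) + h(79/18) + h(43/9) + ...].
Sum ≈ 1.640912.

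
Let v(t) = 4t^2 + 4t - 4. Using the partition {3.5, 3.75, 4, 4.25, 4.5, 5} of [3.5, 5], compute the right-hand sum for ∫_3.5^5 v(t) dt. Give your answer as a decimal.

Subinterval widths: 0.25, 0.25, 0.25, 0.25, 0.5.
Right endpoints: 3.75, 4, 4.25, 4.5, 5.
v(3.75) = 67.25, v(4) = 76, v(4.25) = 85.25, v(4.5) = 95, v(5) = 116.
Sum = Σ Δt_i · v(t_i).
Sum = 138.875.

138.875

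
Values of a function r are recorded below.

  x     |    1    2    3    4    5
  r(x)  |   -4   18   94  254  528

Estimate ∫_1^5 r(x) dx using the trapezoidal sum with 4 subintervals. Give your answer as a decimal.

Δx = 1.
T_4 = (1/2)·[(-4) + 2·18 + 2·94 + 2·254 + 528] = 628.

628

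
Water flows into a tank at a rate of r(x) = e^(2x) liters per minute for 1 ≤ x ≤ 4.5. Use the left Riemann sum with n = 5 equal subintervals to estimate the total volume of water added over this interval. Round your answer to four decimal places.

1854.8660

Δx = (4.5 − 1)/5 = 0.7.
Left endpoints: 1, 1.7, 2.4, 3.1, 3.8.
r(1) ≈ 7.3891, r(1.7) ≈ 29.9641, r(2.4) ≈ 121.5104, r(3.1) ≈ 492.7490, r(3.8) ≈ 1998.1959.
Sum = Δx · [r(1) + r(1.7) + r(2.4) + r(3.1) + r(3.8)].
Sum ≈ 1854.8660.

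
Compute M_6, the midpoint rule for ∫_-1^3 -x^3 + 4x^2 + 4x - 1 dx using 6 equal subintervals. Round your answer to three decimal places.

29.185

Δx = (3 − (-1))/6 = 2/3.
Midpoints: -2/3, 0, 2/3, 4/3, 2, 8/3.
f(-2/3) = -43/27, f(0) = -1, f(2/3) = 85/27, f(4/3) = 245/27, f(2) = 15, f(8/3) = 517/27.
Sum = Δx · [f(-2/3) + f(0) + f(2/3) + ...].
Sum ≈ 29.185.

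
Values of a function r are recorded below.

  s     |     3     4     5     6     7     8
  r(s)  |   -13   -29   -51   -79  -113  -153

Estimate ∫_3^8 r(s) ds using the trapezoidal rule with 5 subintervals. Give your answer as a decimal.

Δs = 1.
T_5 = (1/2)·[(-13) + 2·(-29) + 2·(-51) + 2·(-79) + 2·(-113) + (-153)] = -355.

-355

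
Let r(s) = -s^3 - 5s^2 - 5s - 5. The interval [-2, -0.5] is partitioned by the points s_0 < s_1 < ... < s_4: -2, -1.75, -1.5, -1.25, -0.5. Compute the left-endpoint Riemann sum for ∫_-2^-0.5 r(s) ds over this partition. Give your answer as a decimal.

-8.1015625

Subinterval widths: 0.25, 0.25, 0.25, 0.75.
Left endpoints: -2, -1.75, -1.5, -1.25.
r(-2) = -7, r(-1.75) = -6.203125, r(-1.5) = -5.375, r(-1.25) = -4.609375.
Sum = Σ Δs_i · r(s_i).
Sum = -8.1015625.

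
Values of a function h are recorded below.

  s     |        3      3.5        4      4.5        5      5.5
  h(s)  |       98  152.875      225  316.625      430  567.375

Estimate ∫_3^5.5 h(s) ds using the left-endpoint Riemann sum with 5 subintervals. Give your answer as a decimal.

611.25

Δs = 0.5.
Sum = 0.5·[98 + 152.875 + 225 + 316.625 + 430] = 611.25.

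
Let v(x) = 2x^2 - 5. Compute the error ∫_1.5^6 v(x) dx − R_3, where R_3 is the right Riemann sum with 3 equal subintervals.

Exact integral: ∫_1.5^6 v(x) dx = 119.25.
R_3 = 173.25.
Error = 119.25 − 173.25 = -54.

-54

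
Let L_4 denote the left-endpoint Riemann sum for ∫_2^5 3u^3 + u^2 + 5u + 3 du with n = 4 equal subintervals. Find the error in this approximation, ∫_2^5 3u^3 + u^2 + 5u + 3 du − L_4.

Exact integral: ∫_2^5 f(u) du = 557.25.
L_4 = 421.265625.
Error = 557.25 − 421.265625 = 135.984375.

135.984375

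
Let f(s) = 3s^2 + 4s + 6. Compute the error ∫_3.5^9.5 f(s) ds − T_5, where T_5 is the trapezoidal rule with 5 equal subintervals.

Exact integral: ∫_3.5^9.5 f(s) ds = 1006.5.
T_5 = 1010.82.
Error = 1006.5 − 1010.82 = -4.32.

-4.32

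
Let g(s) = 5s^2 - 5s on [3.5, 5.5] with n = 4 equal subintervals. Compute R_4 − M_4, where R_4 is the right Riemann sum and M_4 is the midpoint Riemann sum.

R_4 = 181.25.
M_4 = 160.625.
R_4 − M_4 = 20.625.

20.625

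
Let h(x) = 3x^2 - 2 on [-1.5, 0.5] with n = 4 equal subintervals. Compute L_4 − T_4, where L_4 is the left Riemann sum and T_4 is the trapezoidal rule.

L_4 = 1.25.
T_4 = -0.25.
L_4 − T_4 = 1.5.

1.5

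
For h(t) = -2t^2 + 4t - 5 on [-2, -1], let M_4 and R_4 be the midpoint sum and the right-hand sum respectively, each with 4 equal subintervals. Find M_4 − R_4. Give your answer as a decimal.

-1.21875

M_4 = -15.65625.
R_4 = -14.4375.
M_4 − R_4 = -1.21875.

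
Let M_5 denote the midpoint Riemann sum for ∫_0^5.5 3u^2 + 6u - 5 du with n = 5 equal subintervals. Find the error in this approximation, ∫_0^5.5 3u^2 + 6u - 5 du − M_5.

Exact integral: ∫_0^5.5 f(u) du = 229.625.
M_5 = 227.96125.
Error = 229.625 − 227.96125 = 1.66375.

1.66375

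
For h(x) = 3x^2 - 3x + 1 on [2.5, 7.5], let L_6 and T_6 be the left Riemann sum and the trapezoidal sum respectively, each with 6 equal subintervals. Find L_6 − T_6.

L_6 ≈ 281.736111.
T_6 ≈ 337.986111.
L_6 − T_6 = -56.25.

-56.25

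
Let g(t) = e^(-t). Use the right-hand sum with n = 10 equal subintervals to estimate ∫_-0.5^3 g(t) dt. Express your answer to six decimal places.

Δt = (3 − (-0.5))/10 = 0.35.
Right endpoints: -0.15, 0.2, 0.55, 0.9, 1.25, 1.6, 1.95, 2.3, 2.65, 3.
g(-0.15) ≈ 1.161834, g(0.2) ≈ 0.818731, g(0.55) ≈ 0.576950, g(0.9) ≈ 0.406570, g(1.25) ≈ 0.286505, g(1.6) ≈ 0.201897, g(1.95) ≈ 0.142274, g(2.3) ≈ 0.100259, g(2.65) ≈ 0.070651, g(3) ≈ 0.049787.
Sum = Δt · [g(-0.15) + g(0.2) + g(0.55) + ...].
Sum ≈ 1.335410.

1.335410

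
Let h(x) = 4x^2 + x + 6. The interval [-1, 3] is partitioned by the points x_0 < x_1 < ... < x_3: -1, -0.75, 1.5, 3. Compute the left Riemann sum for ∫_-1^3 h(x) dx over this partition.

43.875

Subinterval widths: 0.25, 2.25, 1.5.
Left endpoints: -1, -0.75, 1.5.
h(-1) = 9, h(-0.75) = 7.5, h(1.5) = 16.5.
Sum = Σ Δx_i · h(x_i).
Sum = 43.875.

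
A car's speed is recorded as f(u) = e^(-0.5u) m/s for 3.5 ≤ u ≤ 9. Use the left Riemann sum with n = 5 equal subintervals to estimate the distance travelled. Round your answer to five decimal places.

0.42296

Δu = (9 − 3.5)/5 = 1.1.
Left endpoints: 3.5, 4.6, 5.7, 6.8, 7.9.
f(3.5) ≈ 0.17377, f(4.6) ≈ 0.10026, f(5.7) ≈ 0.05784, f(6.8) ≈ 0.03337, f(7.9) ≈ 0.01925.
Sum = Δu · [f(3.5) + f(4.6) + f(5.7) + f(6.8) + f(7.9)].
Sum ≈ 0.42296.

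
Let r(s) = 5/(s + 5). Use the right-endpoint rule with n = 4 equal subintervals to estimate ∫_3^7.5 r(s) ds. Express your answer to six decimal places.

Δs = (7.5 − 3)/4 = 1.125.
Right endpoints: 4.125, 5.25, 6.375, 7.5.
r(4.125) = 40/73, r(5.25) = 20/41, r(6.375) = 40/91, r(7.5) = 0.4.
Sum = Δs · [r(4.125) + r(5.25) + r(6.375) + r(7.5)].
Sum ≈ 2.109724.

2.109724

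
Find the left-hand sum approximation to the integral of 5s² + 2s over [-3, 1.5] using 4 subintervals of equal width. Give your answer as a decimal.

62.54296875

Δs = (1.5 − (-3))/4 = 1.125.
Left endpoints: -3, -1.875, -0.75, 0.375.
f(-3) = 39, f(-1.875) = 13.828125, f(-0.75) = 1.3125, f(0.375) = 1.453125.
Sum = Δs · [f(-3) + f(-1.875) + f(-0.75) + f(0.375)].
Sum = 62.54296875.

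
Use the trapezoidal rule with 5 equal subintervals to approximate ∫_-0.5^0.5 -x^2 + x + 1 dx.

0.91

Δx = (0.5 − (-0.5))/5 = 0.2.
f(-0.5) = 0.25, f(-0.3) = 0.61, f(-0.1) = 0.89, f(0.1) = 1.09, f(0.3) = 1.21, f(0.5) = 1.25.
T_5 = (Δx/2)·[f(x_0) + 2f(x_1) + ... + 2f(x_{4}) + f(x_5)].
Sum = 0.91.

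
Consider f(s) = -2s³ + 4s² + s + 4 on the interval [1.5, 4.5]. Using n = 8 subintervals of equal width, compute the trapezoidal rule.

-65.484375

Δs = (4.5 − 1.5)/8 = 0.375.
f(1.5) = 7.75, f(1.875) = 6.75390625, f(2.25) = 3.71875, f(2.625) = -1.98828125, f(3) = -11, f(3.375) = -23.94921875, f(3.75) = -41.46875, f(4.125) = -64.19140625, f(4.5) = -92.75.
T_8 = (Δs/2)·[f(s_0) + 2f(s_1) + ... + 2f(s_{7}) + f(s_8)].
Sum = -65.484375.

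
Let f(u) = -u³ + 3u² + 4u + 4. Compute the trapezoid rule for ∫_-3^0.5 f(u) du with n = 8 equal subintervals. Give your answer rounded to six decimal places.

44.613037

Δu = (0.5 − (-3))/8 = 0.4375.
f(-3) = 46, f(-2.5625) = 124009/4096, f(-2.125) = 9545/512, f(-1.6875) = 43411/4096, f(-1.25) = 5.640625, f(-0.8125) = 13381/4096, f(-0.375) = 1523/512, f(0.0625) = 17455/4096, f(0.5) = 6.625.
T_8 = (Δu/2)·[f(u_0) + 2f(u_1) + ... + 2f(u_{7}) + f(u_8)].
Sum ≈ 44.613037.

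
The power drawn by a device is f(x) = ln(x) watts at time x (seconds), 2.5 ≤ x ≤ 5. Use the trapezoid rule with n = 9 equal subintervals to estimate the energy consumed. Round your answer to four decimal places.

3.2552

Δx = (5 − 2.5)/9 = 5/18.
f(2.5) ≈ 0.9163, f(25/9) ≈ 1.0217, f(55/18) ≈ 1.1170, f(10/3) ≈ 1.2040, f(65/18) ≈ 1.2840, f(35/9) ≈ 1.3581, f(25/6) ≈ 1.4271, f(40/9) ≈ 1.4917, f(85/18) ≈ 1.5523, f(5) ≈ 1.6094.
T_9 = (Δx/2)·[f(x_0) + 2f(x_1) + ... + 2f(x_{8}) + f(x_9)].
Sum ≈ 3.2552.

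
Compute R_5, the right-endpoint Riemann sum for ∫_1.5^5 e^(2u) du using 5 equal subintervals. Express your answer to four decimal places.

20446.5146

Δu = (5 − 1.5)/5 = 0.7.
Right endpoints: 2.2, 2.9, 3.6, 4.3, 5.
f(2.2) ≈ 81.4509, f(2.9) ≈ 330.2996, f(3.6) ≈ 1339.4308, f(4.3) ≈ 5431.6596, f(5) ≈ 22026.4658.
Sum = Δu · [f(2.2) + f(2.9) + f(3.6) + f(4.3) + f(5)].
Sum ≈ 20446.5146.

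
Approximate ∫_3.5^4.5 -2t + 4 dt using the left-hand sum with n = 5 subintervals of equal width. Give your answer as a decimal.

Δt = (4.5 − 3.5)/5 = 0.2.
Left endpoints: 3.5, 3.7, 3.9, 4.1, 4.3.
f(3.5) = -3, f(3.7) = -3.4, f(3.9) = -3.8, f(4.1) = -4.2, f(4.3) = -4.6.
Sum = Δt · [f(3.5) + f(3.7) + f(3.9) + f(4.1) + f(4.3)].
Sum = -3.8.

-3.8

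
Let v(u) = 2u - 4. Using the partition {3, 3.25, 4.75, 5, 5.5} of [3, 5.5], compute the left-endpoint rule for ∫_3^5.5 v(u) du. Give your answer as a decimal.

Subinterval widths: 0.25, 1.5, 0.25, 0.5.
Left endpoints: 3, 3.25, 4.75, 5.
v(3) = 2, v(3.25) = 2.5, v(4.75) = 5.5, v(5) = 6.
Sum = Σ Δu_i · v(u_i).
Sum = 8.625.

8.625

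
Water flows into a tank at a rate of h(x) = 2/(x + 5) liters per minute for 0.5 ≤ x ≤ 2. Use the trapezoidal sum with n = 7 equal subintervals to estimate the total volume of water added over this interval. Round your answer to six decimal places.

0.482421

Δx = (2 − 0.5)/7 = 3/14.
h(0.5) = 4/11, h(5/7) = 0.35, h(13/14) = 28/83, h(8/7) = 14/43, h(19/14) = 28/89, h(11/7) = 7/23, h(25/14) = 28/95, h(2) = 2/7.
T_7 = (Δx/2)·[h(x_0) + 2h(x_1) + ... + 2h(x_{6}) + h(x_7)].
Sum ≈ 0.482421.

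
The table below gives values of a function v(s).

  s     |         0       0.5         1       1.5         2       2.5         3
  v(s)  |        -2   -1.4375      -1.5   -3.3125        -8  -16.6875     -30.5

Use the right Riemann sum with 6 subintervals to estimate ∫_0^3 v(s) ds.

-30.71875

Δs = 0.5.
Sum = 0.5·[(-1.4375) + (-1.5) + (-3.3125) + (-8) + (-16.6875) + (-30.5)] = -30.71875.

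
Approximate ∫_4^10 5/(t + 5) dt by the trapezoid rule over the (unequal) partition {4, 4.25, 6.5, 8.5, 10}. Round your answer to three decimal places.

2.567

Subinterval widths: 0.25, 2.25, 2, 1.5.
f(4) = 5/9, f(4.25) = 20/37, f(6.5) = 10/23, f(8.5) = 10/27, f(10) = 1/3.
On each subinterval the trapezoid contributes (Δt_i/2)·[f(t_{i-1}) + f(t_i)].
Sum ≈ 2.567.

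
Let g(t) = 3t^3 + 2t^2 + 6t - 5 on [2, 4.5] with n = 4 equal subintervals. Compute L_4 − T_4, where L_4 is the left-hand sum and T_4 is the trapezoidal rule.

-92.7734375

L_4 ≈ 299.526367.
T_4 ≈ 392.299805.
L_4 − T_4 = -92.7734375.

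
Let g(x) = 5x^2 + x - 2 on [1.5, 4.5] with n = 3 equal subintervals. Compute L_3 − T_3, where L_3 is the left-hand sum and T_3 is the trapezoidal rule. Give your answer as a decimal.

L_3 = 105.25.
T_3 = 151.75.
L_3 − T_3 = -46.5.

-46.5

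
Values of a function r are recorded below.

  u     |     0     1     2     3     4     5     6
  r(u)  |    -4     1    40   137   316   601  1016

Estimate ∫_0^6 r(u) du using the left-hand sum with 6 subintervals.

Δu = 1.
Sum = 1·[(-4) + 1 + 40 + 137 + 316 + 601] = 1091.

1091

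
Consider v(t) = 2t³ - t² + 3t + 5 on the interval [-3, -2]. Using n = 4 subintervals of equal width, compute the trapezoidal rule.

-41.5

Δt = (-2 − (-3))/4 = 0.25.
v(-3) = -67, v(-2.75) = -52.40625, v(-2.5) = -40, v(-2.25) = -29.59375, v(-2) = -21.
T_4 = (Δt/2)·[v(t_0) + 2v(t_1) + 2v(t_2) + 2v(t_3) + v(t_4)].
Sum = -41.5.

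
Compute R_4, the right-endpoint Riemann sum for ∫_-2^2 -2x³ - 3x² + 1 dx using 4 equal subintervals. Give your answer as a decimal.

Δx = (2 − (-2))/4 = 1.
Right endpoints: -1, 0, 1, 2.
f(-1) = 0, f(0) = 1, f(1) = -4, f(2) = -27.
Sum = Δx · [f(-1) + f(0) + f(1) + f(2)].
Sum = -30.

-30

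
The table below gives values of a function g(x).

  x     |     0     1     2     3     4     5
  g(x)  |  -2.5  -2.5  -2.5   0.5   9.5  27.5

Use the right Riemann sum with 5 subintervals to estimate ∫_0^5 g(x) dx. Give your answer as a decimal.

Δx = 1.
Sum = 1·[(-2.5) + (-2.5) + 0.5 + 9.5 + 27.5] = 32.5.

32.5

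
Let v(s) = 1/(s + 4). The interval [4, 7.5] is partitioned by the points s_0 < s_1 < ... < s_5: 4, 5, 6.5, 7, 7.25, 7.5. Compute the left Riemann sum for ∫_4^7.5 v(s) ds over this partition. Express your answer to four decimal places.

Subinterval widths: 1, 1.5, 0.5, 0.25, 0.25.
Left endpoints: 4, 5, 6.5, 7, 7.25.
v(4) = 0.125, v(5) = 1/9, v(6.5) = 2/21, v(7) = 1/11, v(7.25) = 4/45.
Sum = Σ Δs_i · v(s_i).
Sum ≈ 0.3842.

0.3842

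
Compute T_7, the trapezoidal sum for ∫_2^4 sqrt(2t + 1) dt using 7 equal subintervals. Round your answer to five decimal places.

Δt = (4 − 2)/7 = 2/7.
f(2) ≈ 2.23607, f(16/7) ≈ 2.36039, f(18/7) ≈ 2.47848, f(20/7) ≈ 2.59119, f(22/7) ≈ 2.69921, f(24/7) ≈ 2.80306, f(26/7) ≈ 2.90320, f(4) ≈ 3.00000.
T_7 = (Δt/2)·[f(t_0) + 2f(t_1) + ... + 2f(t_{6}) + f(t_7)].
Sum ≈ 5.27245.

5.27245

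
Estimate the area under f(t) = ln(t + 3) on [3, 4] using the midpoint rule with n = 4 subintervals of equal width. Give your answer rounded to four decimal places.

Δt = (4 − 3)/4 = 0.25.
Midpoints: 3.125, 3.375, 3.625, 3.875.
f(3.125) ≈ 1.8124, f(3.375) ≈ 1.8524, f(3.625) ≈ 1.8909, f(3.875) ≈ 1.9279.
Sum = Δt · [f(3.125) + f(3.375) + f(3.625) + f(3.875)].
Sum ≈ 1.8709.

1.8709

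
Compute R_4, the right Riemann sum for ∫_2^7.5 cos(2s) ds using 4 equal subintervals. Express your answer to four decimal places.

0.1190

Δs = (7.5 − 2)/4 = 1.375.
Right endpoints: 3.375, 4.75, 6.125, 7.5.
f(3.375) ≈ 0.8930, f(4.75) ≈ -0.9972, f(6.125) ≈ 0.9504, f(7.5) ≈ -0.7597.
Sum = Δs · [f(3.375) + f(4.75) + f(6.125) + f(7.5)].
Sum ≈ 0.1190.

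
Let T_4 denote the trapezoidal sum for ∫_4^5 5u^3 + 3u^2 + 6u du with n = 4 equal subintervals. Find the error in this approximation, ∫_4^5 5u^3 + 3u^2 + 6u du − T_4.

Exact integral: ∫_4^5 f(u) du = 549.25.
T_4 = 549.984375.
Error = 549.25 − 549.984375 = -0.734375.

-0.734375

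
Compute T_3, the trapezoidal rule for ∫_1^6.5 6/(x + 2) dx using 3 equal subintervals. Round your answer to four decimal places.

6.4063

Δx = (6.5 − 1)/3 = 11/6.
f(1) = 2, f(17/6) = 36/29, f(14/3) = 0.9, f(6.5) = 12/17.
T_3 = (Δx/2)·[f(x_0) + 2f(x_1) + 2f(x_2) + f(x_3)].
Sum ≈ 6.4063.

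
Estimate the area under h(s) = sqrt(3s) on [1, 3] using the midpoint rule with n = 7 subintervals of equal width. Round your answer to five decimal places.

Δs = (3 − 1)/7 = 2/7.
Midpoints: 8/7, 10/7, 12/7, 2, 16/7, 18/7, 20/7.
h(8/7) ≈ 1.85164, h(10/7) ≈ 2.07020, h(12/7) ≈ 2.26779, h(2) ≈ 2.44949, h(16/7) ≈ 2.61861, h(18/7) ≈ 2.77746, h(20/7) ≈ 2.92770.
Sum = Δs · [h(8/7) + h(10/7) + h(12/7) + ...].
Sum ≈ 4.84654.

4.84654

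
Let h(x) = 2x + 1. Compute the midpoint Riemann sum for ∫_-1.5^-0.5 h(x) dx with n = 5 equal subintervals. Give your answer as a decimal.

-1

Δx = (-0.5 − (-1.5))/5 = 0.2.
Midpoints: -1.4, -1.2, -1, -0.8, -0.6.
h(-1.4) = -1.8, h(-1.2) = -1.4, h(-1) = -1, h(-0.8) = -0.6, h(-0.6) = -0.2.
Sum = Δx · [h(-1.4) + h(-1.2) + h(-1) + h(-0.8) + h(-0.6)].
Sum = -1.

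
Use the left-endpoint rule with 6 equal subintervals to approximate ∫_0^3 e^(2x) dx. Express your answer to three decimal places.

Δx = (3 − 0)/6 = 0.5.
Left endpoints: 0, 0.5, 1, 1.5, 2, 2.5.
f(0) ≈ 1.000, f(0.5) ≈ 2.718, f(1) ≈ 7.389, f(1.5) ≈ 20.086, f(2) ≈ 54.598, f(2.5) ≈ 148.413.
Sum = Δx · [f(0) + f(0.5) + f(1) + ...].
Sum ≈ 117.102.

117.102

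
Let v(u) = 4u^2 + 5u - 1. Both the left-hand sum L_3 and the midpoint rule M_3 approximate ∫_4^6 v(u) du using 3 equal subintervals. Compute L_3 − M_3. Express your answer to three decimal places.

-29.111

L_3 ≈ 221.25926.
M_3 ≈ 250.37037.
L_3 − M_3 ≈ -29.111.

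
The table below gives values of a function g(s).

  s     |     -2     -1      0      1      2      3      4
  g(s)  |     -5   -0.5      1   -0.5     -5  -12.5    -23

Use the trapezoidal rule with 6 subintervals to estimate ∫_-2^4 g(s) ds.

Δs = 1.
T_6 = (1/2)·[(-5) + 2·(-0.5) + 2·1 + 2·(-0.5) + 2·(-5) + 2·(-12.5) + (-23)] = -31.5.

-31.5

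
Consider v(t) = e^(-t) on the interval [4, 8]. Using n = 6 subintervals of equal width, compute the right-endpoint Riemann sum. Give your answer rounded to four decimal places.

0.0126

Δt = (8 − 4)/6 = 2/3.
Right endpoints: 14/3, 16/3, 6, 20/3, 22/3, 8.
v(14/3) ≈ 0.0094, v(16/3) ≈ 0.0048, v(6) ≈ 0.0025, v(20/3) ≈ 0.0013, v(22/3) ≈ 0.0007, v(8) ≈ 0.0003.
Sum = Δt · [v(14/3) + v(16/3) + v(6) + ...].
Sum ≈ 0.0126.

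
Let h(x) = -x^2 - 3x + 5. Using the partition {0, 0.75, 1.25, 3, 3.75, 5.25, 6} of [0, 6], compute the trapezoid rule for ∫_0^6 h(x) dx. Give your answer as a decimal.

-97.6875

Subinterval widths: 0.75, 0.5, 1.75, 0.75, 1.5, 0.75.
h(0) = 5, h(0.75) = 2.1875, h(1.25) = -0.3125, h(3) = -13, h(3.75) = -20.3125, h(5.25) = -38.3125, h(6) = -49.
On each subinterval the trapezoid contributes (Δx_i/2)·[h(x_{i-1}) + h(x_i)].
Sum = -97.6875.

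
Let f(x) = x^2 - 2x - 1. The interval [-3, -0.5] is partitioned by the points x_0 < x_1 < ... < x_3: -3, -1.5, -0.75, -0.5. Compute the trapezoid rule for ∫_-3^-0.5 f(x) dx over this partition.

Subinterval widths: 1.5, 0.75, 0.25.
f(-3) = 14, f(-1.5) = 4.25, f(-0.75) = 1.0625, f(-0.5) = 0.25.
On each subinterval the trapezoid contributes (Δx_i/2)·[f(x_{i-1}) + f(x_i)].
Sum = 15.84375.

15.84375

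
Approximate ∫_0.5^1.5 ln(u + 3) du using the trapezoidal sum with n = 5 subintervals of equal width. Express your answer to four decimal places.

1.3835

Δu = (1.5 − 0.5)/5 = 0.2.
f(0.5) ≈ 1.2528, f(0.7) ≈ 1.3083, f(0.9) ≈ 1.3610, f(1.1) ≈ 1.4110, f(1.3) ≈ 1.4586, f(1.5) ≈ 1.5041.
T_5 = (Δu/2)·[f(u_0) + 2f(u_1) + ... + 2f(u_{4}) + f(u_5)].
Sum ≈ 1.3835.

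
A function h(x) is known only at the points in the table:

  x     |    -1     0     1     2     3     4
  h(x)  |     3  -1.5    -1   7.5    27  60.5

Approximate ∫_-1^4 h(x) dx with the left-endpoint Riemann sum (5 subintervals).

35

Δx = 1.
Sum = 1·[3 + (-1.5) + (-1) + 7.5 + 27] = 35.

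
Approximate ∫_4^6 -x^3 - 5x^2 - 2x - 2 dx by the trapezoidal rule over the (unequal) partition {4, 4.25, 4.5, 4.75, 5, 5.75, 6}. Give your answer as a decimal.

Subinterval widths: 0.25, 0.25, 0.25, 0.25, 0.75, 0.25.
f(4) = -154, f(4.25) = -177.578125, f(4.5) = -203.375, f(4.75) = -231.484375, f(5) = -262, f(5.75) = -368.921875, f(6) = -410.
On each subinterval the trapezoid contributes (Δx_i/2)·[f(x_{i-1}) + f(x_i)].
Sum = -539.0703125.

-539.0703125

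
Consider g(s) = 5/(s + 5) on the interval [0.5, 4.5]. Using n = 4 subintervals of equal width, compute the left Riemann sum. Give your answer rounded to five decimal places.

Δs = (4.5 − 0.5)/4 = 1.
Left endpoints: 0.5, 1.5, 2.5, 3.5.
g(0.5) = 10/11, g(1.5) = 10/13, g(2.5) = 2/3, g(3.5) = 10/17.
Sum = Δs · [g(0.5) + g(1.5) + g(2.5) + g(3.5)].
Sum ≈ 2.93322.

2.93322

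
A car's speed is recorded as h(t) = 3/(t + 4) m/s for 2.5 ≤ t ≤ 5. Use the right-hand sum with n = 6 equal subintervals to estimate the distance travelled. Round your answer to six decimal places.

0.950049

Δt = (5 − 2.5)/6 = 5/12.
Right endpoints: 35/12, 10/3, 3.75, 25/6, 55/12, 5.
h(35/12) = 36/83, h(10/3) = 9/22, h(3.75) = 12/31, h(25/6) = 18/49, h(55/12) = 36/103, h(5) = 1/3.
Sum = Δt · [h(35/12) + h(10/3) + h(3.75) + ...].
Sum ≈ 0.950049.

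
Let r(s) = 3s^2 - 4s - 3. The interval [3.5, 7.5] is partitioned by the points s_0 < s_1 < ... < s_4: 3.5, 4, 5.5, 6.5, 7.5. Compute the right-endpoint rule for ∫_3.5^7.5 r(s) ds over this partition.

346.625

Subinterval widths: 0.5, 1.5, 1, 1.
Right endpoints: 4, 5.5, 6.5, 7.5.
r(4) = 29, r(5.5) = 65.75, r(6.5) = 97.75, r(7.5) = 135.75.
Sum = Σ Δs_i · r(s_i).
Sum = 346.625.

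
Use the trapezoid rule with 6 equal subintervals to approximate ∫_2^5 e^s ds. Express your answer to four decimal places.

Δs = (5 − 2)/6 = 0.5.
f(2) ≈ 7.3891, f(2.5) ≈ 12.1825, f(3) ≈ 20.0855, f(3.5) ≈ 33.1155, f(4) ≈ 54.5982, f(4.5) ≈ 90.0171, f(5) ≈ 148.4132.
T_6 = (Δs/2)·[f(s_0) + 2f(s_1) + ... + 2f(s_{5}) + f(s_6)].
Sum ≈ 143.9499.

143.9499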